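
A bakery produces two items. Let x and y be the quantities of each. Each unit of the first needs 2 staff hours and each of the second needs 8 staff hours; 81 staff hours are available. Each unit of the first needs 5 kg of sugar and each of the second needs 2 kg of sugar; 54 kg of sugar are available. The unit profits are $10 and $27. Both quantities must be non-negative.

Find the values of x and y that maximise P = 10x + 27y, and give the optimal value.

x = 15/2, y = 33/4, maximum P = 1191/4

Extreme points and P = 10x + 27y:
  (0, 0) → P = 0
  (0, 81/8) → P = 2187/8
  (54/5, 0) → P = 108
  (15/2, 33/4) → P = 1191/4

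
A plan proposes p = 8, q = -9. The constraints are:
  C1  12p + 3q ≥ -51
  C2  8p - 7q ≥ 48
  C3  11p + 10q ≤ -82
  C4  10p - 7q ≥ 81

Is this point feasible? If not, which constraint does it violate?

not feasible — violates C3

Constraint C3: 11p + 10q = -2, which is not ≤ -82. All other constraints are satisfied.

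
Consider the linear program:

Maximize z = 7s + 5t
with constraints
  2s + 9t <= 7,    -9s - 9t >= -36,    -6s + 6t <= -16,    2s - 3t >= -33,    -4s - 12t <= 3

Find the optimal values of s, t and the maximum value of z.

s = 51/8, t = -19/8, maximum z = 131/4

Vertices and z = 7s + 5t:
  (29/7, -1/7) → z = 198/7
  (31/11, 5/33) → z = 676/33
  (51/8, -19/8) → z = 131/4
  (29/16, -41/48) → z = 101/12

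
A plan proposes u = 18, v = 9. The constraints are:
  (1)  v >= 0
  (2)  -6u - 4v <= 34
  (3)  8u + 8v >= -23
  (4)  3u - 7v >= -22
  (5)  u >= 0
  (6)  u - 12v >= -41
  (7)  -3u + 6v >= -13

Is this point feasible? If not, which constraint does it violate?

not feasible — violates (6)

Constraint (6): u - 12v = -90, which is not ≥ -41. All other constraints are satisfied.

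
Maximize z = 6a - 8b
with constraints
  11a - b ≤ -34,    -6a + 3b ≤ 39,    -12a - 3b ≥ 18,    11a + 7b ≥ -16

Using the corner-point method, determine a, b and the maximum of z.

Feasible corners and z = 6a - 8b:
  (-8/3, 14/3) → z = -160/3
  (-127/44, 9/4) → z = -777/22
  (-19/6, 20/3) → z = -217/3
  (-107/25, 111/25) → z = -306/5

a = -127/44, b = 9/4, maximum z = -777/22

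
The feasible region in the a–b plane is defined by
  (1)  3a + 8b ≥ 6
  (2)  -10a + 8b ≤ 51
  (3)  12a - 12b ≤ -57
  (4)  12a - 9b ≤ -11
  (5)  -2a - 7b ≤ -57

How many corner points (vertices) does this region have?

4

Intersecting each pair of boundary lines and keeping only the points that satisfy every inequality leaves:
  (371/6, 251/3)
  (99/86, 336/43)
  (127/12, 46/3)
  (95/36, 133/18)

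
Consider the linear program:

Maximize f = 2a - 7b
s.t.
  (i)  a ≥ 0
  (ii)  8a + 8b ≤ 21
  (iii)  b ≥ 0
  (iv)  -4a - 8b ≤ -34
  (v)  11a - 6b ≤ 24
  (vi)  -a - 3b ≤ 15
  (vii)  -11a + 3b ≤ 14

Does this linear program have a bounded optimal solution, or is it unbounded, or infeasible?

The boundaries a = 0 and 8a + 8b = 21 meet at (0, 21/8), but that point violates -4a - 8b ≤ -34. Every candidate vertex is excluded by some other constraint, so the feasible region is empty.

infeasible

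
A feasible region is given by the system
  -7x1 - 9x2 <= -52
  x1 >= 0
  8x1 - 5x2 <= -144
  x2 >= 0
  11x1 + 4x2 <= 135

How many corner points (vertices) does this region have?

3

Of the 10 pairwise boundary intersections, those satisfying every inequality are:
  (0, 144/5)
  (0, 135/4)
  (33/29, 888/29)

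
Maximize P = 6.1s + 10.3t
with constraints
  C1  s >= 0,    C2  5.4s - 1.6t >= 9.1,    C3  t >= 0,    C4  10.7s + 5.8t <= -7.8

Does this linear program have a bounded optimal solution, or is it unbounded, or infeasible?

infeasible

The boundaries s = 0 and 5.4s - 1.6t = 9.1 meet at (0, -5.6875), but that point violates t ≥ 0. Every candidate vertex is excluded by some other constraint, so the feasible region is empty.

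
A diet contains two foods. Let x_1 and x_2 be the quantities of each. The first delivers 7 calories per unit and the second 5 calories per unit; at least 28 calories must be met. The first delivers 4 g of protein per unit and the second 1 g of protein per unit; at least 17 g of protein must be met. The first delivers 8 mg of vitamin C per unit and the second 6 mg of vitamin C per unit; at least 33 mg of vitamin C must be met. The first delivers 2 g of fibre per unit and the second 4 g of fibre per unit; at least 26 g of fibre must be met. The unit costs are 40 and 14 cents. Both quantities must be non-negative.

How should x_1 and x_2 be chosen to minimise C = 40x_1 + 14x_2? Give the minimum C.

x_1 = 3, x_2 = 5, minimum C = 190

Feasible corners and C = 40x_1 + 14x_2:
  (0, 17) → C = 238
  (13, 0) → C = 520
  (3, 5) → C = 190
The feasible region is unbounded (it extends along (0, 1), (1, 0)), but C strictly increases along every unbounded feasible direction, so there is no improving ray and the minimum is attained at a vertex.

The binding constraints are 4x_1 + x_2 = 17 and 2x_1 + 4x_2 = 26.
Solving simultaneously gives x_1 = 3, x_2 = 5.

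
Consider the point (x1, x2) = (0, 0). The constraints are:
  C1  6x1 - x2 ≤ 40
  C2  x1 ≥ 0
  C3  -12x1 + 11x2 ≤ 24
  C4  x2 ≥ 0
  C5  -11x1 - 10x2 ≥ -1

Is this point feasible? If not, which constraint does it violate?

C1: 0 ≤ 40 ✓
C2: 0 ≥ 0 ✓
C3: 0 ≤ 24 ✓
C4: 0 ≥ 0 ✓
C5: 0 ≥ -1 ✓

feasible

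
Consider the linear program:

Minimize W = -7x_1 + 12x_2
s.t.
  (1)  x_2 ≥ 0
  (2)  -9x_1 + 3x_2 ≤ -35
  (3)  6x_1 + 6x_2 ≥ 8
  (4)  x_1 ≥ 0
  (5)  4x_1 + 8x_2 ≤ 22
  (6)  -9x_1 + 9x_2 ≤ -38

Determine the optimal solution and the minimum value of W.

x_1 = 11/2, x_2 = 0, minimum W = -77/2

Extreme points and W = -7x_1 + 12x_2:
  (11/2, 0) → W = -77/2
  (38/9, 0) → W = -266/9
  (251/54, 23/54) → W = -1481/54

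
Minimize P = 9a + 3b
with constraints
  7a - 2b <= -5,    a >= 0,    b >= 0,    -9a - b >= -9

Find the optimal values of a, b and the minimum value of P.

a = 0, b = 5/2, minimum P = 15/2

Vertices and P = 9a + 3b:
  (0, 5/2) → P = 15/2
  (13/25, 108/25) → P = 441/25
  (0, 9) → P = 27

The binding constraints are 7a - 2b = -5 and a = 0.
Solving simultaneously gives a = 0, b = 5/2.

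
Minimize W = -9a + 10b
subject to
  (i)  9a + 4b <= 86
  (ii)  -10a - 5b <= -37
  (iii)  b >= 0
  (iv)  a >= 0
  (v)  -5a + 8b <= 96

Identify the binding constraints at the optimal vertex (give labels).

Feasible corners and W = -9a + 10b:
  (86/9, 0) → W = -86
  (76/23, 647/46) → W = 2551/23
  (37/10, 0) → W = -333/10
  (0, 37/5) → W = 74
  (0, 12) → W = 120

The minimum is at (86/9, 0). Substituting into each constraint, equality holds for (i) and (iii); the remaining constraints have slack.

(i) and (iii)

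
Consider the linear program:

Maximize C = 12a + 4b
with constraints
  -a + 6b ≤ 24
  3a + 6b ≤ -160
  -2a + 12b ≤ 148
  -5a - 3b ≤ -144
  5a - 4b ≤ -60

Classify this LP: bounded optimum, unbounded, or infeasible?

infeasible

The boundaries -a + 6b = 24 and 3a + 6b = -160 meet at (-46, -11/3), but that point violates -5a - 3b ≤ -144. Every candidate vertex is excluded by some other constraint, so the feasible region is empty.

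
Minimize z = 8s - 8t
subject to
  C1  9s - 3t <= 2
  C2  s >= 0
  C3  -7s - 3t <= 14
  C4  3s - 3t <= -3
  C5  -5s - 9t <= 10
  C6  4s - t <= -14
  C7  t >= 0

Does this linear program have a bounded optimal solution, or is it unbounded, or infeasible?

From the feasible point (0, 14), moving in the direction (0, 1) keeps every constraint satisfied while z decreases without bound.

unbounded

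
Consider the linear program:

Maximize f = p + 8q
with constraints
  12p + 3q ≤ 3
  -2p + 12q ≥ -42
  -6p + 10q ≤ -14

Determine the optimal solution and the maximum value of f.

p = 12/23, q = -25/23, maximum f = -188/23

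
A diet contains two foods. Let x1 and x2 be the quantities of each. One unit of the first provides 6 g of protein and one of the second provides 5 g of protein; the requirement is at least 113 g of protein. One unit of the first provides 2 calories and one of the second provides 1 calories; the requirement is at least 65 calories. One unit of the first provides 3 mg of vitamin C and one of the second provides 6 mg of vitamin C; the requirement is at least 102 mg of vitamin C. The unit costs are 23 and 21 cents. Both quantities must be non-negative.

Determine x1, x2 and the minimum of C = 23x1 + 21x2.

x1 = 32, x2 = 1, minimum C = 757

Corner points and C = 23x1 + 21x2:
  (0, 65) → C = 1365
  (34, 0) → C = 782
  (32, 1) → C = 757
The feasible region is unbounded (it extends along (0, 1), (1, 0)), but C strictly increases along every unbounded feasible direction, so there is no improving ray and the minimum is attained at a vertex.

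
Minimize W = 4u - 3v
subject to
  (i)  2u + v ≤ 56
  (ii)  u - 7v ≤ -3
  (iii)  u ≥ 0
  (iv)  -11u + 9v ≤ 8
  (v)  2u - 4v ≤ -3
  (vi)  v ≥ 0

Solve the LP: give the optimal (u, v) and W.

Vertices and W = 4u - 3v:
  (496/29, 632/29) → W = 88/29
  (221/10, 59/5) → W = 53
  (0, 8/9) → W = -8/3
  (0, 3/4) → W = -9/4

At the optimal vertex, u = 0 and -11u + 9v = 8.
Solving simultaneously gives u = 0, v = 8/9.

u = 0, v = 8/9, minimum W = -8/3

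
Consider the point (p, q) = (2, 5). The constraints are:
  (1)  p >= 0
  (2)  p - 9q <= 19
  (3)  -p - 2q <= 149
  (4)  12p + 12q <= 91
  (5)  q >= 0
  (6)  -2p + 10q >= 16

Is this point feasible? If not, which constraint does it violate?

feasible

(1): 2 ≥ 0 ✓
(2): -43 ≤ 19 ✓
(3): -12 ≤ 149 ✓
(4): 84 ≤ 91 ✓
(5): 5 ≥ 0 ✓
(6): 46 ≥ 16 ✓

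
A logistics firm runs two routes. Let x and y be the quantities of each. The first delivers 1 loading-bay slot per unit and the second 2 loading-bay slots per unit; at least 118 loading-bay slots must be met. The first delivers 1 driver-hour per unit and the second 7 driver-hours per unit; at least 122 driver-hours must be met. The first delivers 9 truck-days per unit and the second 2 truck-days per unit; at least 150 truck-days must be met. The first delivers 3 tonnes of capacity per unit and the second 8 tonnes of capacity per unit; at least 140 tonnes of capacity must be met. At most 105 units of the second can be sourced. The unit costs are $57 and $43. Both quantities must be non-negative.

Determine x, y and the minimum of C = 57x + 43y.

x = 4, y = 57, minimum C = 2679

Vertices and C = 57x + 43y:
  (0, 75) → C = 3225
  (0, 105) → C = 4515
  (122, 0) → C = 6954
  (582/5, 4/5) → C = 33346/5
  (4, 57) → C = 2679
The feasible region is unbounded (it extends along (1, 0)), but C strictly increases along every unbounded feasible direction, so there is no improving ray and the minimum is attained at a vertex.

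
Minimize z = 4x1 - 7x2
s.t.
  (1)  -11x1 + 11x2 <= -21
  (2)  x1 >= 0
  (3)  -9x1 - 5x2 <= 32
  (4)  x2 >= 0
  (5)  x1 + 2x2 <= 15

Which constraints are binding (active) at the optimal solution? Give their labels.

(1) and (5)

Extreme points and z = 4x1 - 7x2:
  (21/11, 0) → z = 84/11
  (69/11, 48/11) → z = -60/11
  (15, 0) → z = 60

The minimum is at (69/11, 48/11). Substituting into each constraint, equality holds for (1) and (5); the remaining constraints have slack.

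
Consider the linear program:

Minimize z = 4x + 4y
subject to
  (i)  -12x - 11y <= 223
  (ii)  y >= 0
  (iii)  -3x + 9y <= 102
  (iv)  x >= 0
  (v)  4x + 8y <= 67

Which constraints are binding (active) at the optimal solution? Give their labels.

(ii) and (iv)

Feasible corners and z = 4x + 4y:
  (0, 0) → z = 0
  (67/4, 0) → z = 67
  (0, 67/8) → z = 67/2

The minimum is at (0, 0). Substituting into each constraint, equality holds for (ii) and (iv); the remaining constraints have slack.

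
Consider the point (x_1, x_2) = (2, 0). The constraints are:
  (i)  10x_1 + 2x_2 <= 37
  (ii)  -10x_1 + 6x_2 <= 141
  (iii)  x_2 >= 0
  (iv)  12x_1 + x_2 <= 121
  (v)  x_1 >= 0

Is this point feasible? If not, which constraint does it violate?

feasible

(i): 20 ≤ 37 ✓
(ii): -20 ≤ 141 ✓
(iii): 0 ≥ 0 ✓
(iv): 24 ≤ 121 ✓
(v): 2 ≥ 0 ✓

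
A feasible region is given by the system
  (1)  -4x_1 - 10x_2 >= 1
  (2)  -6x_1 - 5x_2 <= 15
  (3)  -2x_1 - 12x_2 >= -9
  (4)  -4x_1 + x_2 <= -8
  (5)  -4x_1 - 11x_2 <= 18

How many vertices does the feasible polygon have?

3

Of the 10 pairwise boundary intersections, those satisfying every inequality are:
  (79/44, -9/11)
  (169/4, -17)
  (35/24, -13/6)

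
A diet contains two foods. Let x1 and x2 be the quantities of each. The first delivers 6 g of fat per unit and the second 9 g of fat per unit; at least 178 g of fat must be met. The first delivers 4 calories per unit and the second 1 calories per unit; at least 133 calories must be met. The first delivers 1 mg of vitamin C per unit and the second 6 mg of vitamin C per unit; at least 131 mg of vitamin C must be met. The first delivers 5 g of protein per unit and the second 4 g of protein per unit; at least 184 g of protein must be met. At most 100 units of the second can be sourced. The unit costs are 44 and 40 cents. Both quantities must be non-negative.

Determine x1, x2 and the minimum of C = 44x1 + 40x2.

Corner points and C = 44x1 + 40x2:
  (131, 0) → C = 5764
  (29, 17) → C = 1956
  (33/4, 100) → C = 4363
The feasible region is unbounded (it extends along (1, 0)), but C strictly increases along every unbounded feasible direction, so there is no improving ray and the minimum is attained at a vertex.

x1 = 29, x2 = 17, minimum C = 1956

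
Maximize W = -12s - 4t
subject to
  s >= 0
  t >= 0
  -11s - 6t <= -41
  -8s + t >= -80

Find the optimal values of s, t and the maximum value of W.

s = 0, t = 41/6, maximum W = -82/3

Extreme points and W = -12s - 4t:
  (0, 41/6) → W = -82/3
  (41/11, 0) → W = -492/11
  (10, 0) → W = -120
The feasible region is unbounded (it extends along (0, 1), (1, 8)), but W strictly decreases along every unbounded feasible direction, so there is no improving ray and the maximum is attained at a vertex.

The optimum lies where s = 0 and -11s - 6t = -41.
Solving simultaneously gives s = 0, t = 41/6.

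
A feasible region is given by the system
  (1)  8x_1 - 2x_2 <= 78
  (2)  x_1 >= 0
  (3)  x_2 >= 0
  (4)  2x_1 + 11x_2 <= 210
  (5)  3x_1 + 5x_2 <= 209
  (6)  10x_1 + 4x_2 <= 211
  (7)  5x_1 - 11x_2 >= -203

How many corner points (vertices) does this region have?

5

The feasible vertices (each the meet of two boundaries and inside every other half-plane) are:
  (39/4, 0)
  (639/46, 381/23)
  (0, 0)
  (0, 203/11)
  (1, 208/11)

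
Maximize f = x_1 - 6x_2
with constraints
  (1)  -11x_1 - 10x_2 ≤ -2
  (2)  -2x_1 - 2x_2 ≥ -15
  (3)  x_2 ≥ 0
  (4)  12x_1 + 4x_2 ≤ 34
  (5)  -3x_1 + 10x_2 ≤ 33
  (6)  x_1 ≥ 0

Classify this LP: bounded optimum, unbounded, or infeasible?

bounded optimum

Feasible corners and f = x_1 - 6x_2:
  (2/11, 0) → f = 2/11
  (0, 1/5) → f = -6/5
  (17/6, 0) → f = 17/6
  (52/33, 83/22) → f = -695/33
  (0, 33/10) → f = -99/5
The feasible region has finitely many vertices and no improving ray; the maximum is 17/6 at (17/6, 0).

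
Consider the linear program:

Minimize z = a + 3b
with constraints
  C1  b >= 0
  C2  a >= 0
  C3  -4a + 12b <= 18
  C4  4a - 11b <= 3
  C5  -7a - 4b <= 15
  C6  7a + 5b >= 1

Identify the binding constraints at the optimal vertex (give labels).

C1 and C6

Vertices and z = a + 3b:
  (3/4, 0) → z = 3/4
  (1/7, 0) → z = 1/7
  (0, 3/2) → z = 9/2
  (0, 1/5) → z = 3/5
  (117/2, 21) → z = 243/2

The minimum is at (1/7, 0). Substituting into each constraint, equality holds for C1 and C6; the remaining constraints have slack.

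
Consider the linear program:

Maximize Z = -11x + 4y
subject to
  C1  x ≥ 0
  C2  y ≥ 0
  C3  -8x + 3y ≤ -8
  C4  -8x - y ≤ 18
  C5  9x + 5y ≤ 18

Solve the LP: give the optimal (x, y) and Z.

Feasible corners and Z = -11x + 4y:
  (1, 0) → Z = -11
  (2, 0) → Z = -22
  (94/67, 72/67) → Z = -746/67

x = 1, y = 0, maximum Z = -11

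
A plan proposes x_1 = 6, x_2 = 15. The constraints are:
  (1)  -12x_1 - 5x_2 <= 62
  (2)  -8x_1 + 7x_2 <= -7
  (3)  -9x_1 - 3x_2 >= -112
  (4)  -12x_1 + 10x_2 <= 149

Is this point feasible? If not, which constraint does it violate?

Constraint (2): -8x_1 + 7x_2 = 57, which is not ≤ -7. All other constraints are satisfied.

not feasible — violates (2)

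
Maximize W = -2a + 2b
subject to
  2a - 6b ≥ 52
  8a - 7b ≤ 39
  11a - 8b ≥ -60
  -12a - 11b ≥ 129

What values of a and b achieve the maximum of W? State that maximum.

Extreme points and W = -2a + 2b:
  (-65/17, -169/17) → W = -208/17
  (-388/25, -346/25) → W = 84/25
  (-732/13, -909/13) → W = -354/13

At the optimal vertex, 2a - 6b = 52 and 11a - 8b = -60.
Solving simultaneously gives a = -388/25, b = -346/25.

a = -388/25, b = -346/25, maximum W = 84/25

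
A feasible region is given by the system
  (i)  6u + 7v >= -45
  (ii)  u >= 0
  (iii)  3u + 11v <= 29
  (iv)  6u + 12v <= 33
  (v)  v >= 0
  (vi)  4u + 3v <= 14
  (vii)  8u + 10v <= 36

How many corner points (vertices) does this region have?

5

Of the 21 pairwise boundary intersections, those satisfying every inequality are:
  (0, 29/11)
  (0, 0)
  (1/2, 5/2)
  (23/10, 8/5)
  (7/2, 0)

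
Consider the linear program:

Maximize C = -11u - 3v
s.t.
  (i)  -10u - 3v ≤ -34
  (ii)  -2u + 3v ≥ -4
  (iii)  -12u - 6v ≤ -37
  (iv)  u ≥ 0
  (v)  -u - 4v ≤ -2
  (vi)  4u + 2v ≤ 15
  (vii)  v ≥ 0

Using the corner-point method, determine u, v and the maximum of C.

Extreme points and C = -11u - 3v:
  (19/6, 7/9) → C = -223/6
  (23/8, 7/4) → C = -295/8
  (53/16, 7/8) → C = -625/16

The optimum lies where -10u - 3v = -34 and 4u + 2v = 15.
Solving simultaneously gives u = 23/8, v = 7/4.

u = 23/8, v = 7/4, maximum C = -295/8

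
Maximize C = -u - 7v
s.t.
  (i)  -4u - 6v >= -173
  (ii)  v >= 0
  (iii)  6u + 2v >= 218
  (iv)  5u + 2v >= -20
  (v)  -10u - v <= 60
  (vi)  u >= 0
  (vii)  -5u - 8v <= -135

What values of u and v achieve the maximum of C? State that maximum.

The binding constraints are v = 0 and 6u + 2v = 218.
Solving simultaneously gives u = 109/3, v = 0.

u = 109/3, v = 0, maximum C = -109/3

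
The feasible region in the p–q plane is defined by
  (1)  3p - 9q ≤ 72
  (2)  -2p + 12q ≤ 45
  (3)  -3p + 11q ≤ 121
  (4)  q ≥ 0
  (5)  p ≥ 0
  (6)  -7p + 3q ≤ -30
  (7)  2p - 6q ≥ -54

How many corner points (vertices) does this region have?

The feasible vertices (each the meet of two boundaries and inside every other half-plane) are:
  (141/2, 31/2)
  (24, 0)
  (165/26, 125/26)
  (30/7, 0)

4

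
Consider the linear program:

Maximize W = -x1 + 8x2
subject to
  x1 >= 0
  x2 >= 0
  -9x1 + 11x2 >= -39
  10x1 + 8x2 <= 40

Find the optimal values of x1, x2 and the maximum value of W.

Vertices and W = -x1 + 8x2:
  (0, 0) → W = 0
  (0, 5) → W = 40
  (4, 0) → W = -4

The binding constraints are x1 = 0 and 10x1 + 8x2 = 40.
Solving simultaneously gives x1 = 0, x2 = 5.

x1 = 0, x2 = 5, maximum W = 40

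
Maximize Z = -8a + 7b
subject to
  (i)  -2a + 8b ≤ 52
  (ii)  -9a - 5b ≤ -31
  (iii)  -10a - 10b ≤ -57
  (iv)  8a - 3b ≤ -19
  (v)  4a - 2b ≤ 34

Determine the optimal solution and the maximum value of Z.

At the optimal vertex, -2a + 8b = 52 and -9a - 5b = -31.
Solving simultaneously gives a = -6/41, b = 265/41.

a = -6/41, b = 265/41, maximum Z = 1903/41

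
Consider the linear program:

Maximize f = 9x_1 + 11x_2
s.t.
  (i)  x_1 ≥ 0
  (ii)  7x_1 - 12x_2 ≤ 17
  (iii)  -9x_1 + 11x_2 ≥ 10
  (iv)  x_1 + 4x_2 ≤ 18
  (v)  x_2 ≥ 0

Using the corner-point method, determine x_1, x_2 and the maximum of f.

At the optimal vertex, -9x_1 + 11x_2 = 10 and x_1 + 4x_2 = 18.
Solving simultaneously gives x_1 = 158/47, x_2 = 172/47.

x_1 = 158/47, x_2 = 172/47, maximum f = 3314/47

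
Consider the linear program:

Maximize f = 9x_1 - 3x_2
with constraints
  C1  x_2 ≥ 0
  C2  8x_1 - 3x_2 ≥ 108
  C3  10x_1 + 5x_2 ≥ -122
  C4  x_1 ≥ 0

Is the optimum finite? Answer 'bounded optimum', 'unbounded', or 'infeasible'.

unbounded

From the feasible point (27/2, 0), moving in the direction (3, 8) keeps every constraint satisfied while f increases without bound.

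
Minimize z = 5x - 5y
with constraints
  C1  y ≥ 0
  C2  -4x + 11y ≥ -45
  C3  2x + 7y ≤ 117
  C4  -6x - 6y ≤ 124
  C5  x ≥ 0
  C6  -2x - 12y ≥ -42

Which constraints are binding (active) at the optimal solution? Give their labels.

C5 and C6

Extreme points and z = 5x - 5y:
  (45/4, 0) → z = 225/4
  (0, 0) → z = 0
  (501/35, 39/35) → z = 66
  (0, 7/2) → z = -35/2

The minimum is at (0, 7/2). Substituting into each constraint, equality holds for C5 and C6; the remaining constraints have slack.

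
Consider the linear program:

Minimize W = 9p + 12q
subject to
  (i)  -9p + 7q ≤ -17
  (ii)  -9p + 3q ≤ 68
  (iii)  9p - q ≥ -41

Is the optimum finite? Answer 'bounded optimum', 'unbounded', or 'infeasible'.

unbounded

From the feasible point (-152/27, -29/3), moving in the direction (-1, -9) keeps every constraint satisfied while W decreases without bound.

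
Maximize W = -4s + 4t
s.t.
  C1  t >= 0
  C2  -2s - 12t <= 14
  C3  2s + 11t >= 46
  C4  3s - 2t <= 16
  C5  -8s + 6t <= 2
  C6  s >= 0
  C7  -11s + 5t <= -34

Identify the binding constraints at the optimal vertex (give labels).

C4 and C5

Feasible corners and W = -4s + 4t:
  (268/37, 106/37) → W = -648/37
  (604/131, 438/131) → W = -664/131
  (50, 67) → W = 68
  (107/13, 147/13) → W = 160/13

The maximum is at (50, 67). Substituting into each constraint, equality holds for C4 and C5; the remaining constraints have slack.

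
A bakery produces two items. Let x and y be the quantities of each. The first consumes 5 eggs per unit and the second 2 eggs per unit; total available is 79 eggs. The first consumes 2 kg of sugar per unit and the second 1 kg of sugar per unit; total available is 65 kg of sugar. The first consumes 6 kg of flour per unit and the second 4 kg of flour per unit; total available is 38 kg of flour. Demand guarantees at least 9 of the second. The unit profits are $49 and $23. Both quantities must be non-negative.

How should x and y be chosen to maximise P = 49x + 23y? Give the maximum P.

Extreme points and P = 49x + 23y:
  (0, 19/2) → P = 437/2
  (0, 9) → P = 207
  (1/3, 9) → P = 670/3

At the optimal vertex, 6x + 4y = 38 and y = 9.
Solving simultaneously gives x = 1/3, y = 9.

x = 1/3, y = 9, maximum P = 670/3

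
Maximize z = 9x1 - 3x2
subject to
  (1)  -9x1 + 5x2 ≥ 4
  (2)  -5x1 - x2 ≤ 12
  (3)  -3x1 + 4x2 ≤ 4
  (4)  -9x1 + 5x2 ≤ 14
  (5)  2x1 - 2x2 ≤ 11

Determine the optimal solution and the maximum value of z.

Corner points and z = 9x1 - 3x2:
  (-32/17, -44/17) → z = -156/17
  (4/21, 8/7) → z = -12/7
  (-37/17, -19/17) → z = -276/17
  (-12/7, -2/7) → z = -102/7

The optimum lies where -9x1 + 5x2 = 4 and -3x1 + 4x2 = 4.
Solving simultaneously gives x1 = 4/21, x2 = 8/7.

x1 = 4/21, x2 = 8/7, maximum z = -12/7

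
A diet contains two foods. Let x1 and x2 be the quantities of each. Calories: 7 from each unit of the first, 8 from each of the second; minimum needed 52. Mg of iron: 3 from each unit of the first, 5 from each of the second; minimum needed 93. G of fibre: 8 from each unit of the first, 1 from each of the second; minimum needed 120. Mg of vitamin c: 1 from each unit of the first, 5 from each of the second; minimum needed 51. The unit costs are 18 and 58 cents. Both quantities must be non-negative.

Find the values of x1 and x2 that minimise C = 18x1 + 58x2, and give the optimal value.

x1 = 21, x2 = 6, minimum C = 726

Vertices and C = 18x1 + 58x2:
  (0, 120) → C = 6960
  (51, 0) → C = 918
  (507/37, 384/37) → C = 31398/37
  (21, 6) → C = 726
The feasible region is unbounded (it extends along (0, 1), (1, 0)), but C strictly increases along every unbounded feasible direction, so there is no improving ray and the minimum is attained at a vertex.

At the optimal vertex, 3x1 + 5x2 = 93 and x1 + 5x2 = 51.
Solving simultaneously gives x1 = 21, x2 = 6.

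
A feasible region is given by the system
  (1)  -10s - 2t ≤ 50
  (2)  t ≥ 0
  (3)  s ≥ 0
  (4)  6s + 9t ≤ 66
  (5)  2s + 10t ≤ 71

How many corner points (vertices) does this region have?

4

Pairwise boundary intersections that survive every other constraint:
  (0, 0)
  (11, 0)
  (0, 71/10)
  (1/2, 7)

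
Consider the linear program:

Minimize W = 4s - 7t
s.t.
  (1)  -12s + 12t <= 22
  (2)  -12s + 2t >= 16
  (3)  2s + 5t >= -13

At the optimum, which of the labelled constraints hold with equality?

(1) and (2)

Extreme points and W = 4s - 7t:
  (-37/30, 3/5) → W = -137/15
  (-19/6, -4/3) → W = -10/3
  (-53/32, -31/16) → W = 111/16

The minimum is at (-37/30, 3/5). Substituting into each constraint, equality holds for (1) and (2); the remaining constraints have slack.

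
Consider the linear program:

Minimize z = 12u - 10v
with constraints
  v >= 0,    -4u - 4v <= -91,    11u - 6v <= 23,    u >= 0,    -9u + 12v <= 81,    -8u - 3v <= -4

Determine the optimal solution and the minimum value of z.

u = 64/7, v = 381/28, minimum z = -369/14

Feasible corners and z = 12u - 10v:
  (319/34, 909/68) → z = -717/34
  (64/7, 381/28) → z = -369/14
  (127/13, 183/13) → z = -306/13

The binding constraints are -4u - 4v = -91 and -9u + 12v = 81.
Solving simultaneously gives u = 64/7, v = 381/28.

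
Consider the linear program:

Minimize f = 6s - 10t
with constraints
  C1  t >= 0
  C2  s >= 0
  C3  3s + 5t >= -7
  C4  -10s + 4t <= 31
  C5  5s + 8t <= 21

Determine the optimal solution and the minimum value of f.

Corner points and f = 6s - 10t:
  (0, 0) → f = 0
  (21/5, 0) → f = 126/5
  (0, 21/8) → f = -105/4

s = 0, t = 21/8, minimum f = -105/4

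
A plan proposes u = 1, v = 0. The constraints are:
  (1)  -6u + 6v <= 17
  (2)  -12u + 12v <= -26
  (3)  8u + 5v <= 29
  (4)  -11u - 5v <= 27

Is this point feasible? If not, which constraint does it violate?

Constraint (2): -12u + 12v = -12, which is not ≤ -26. All other constraints are satisfied.

not feasible — violates (2)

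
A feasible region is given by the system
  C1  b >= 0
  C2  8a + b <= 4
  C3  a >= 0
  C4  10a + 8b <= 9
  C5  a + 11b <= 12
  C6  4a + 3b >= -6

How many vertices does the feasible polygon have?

5

The feasible vertices (each the meet of two boundaries and inside every other half-plane) are:
  (1/2, 0)
  (0, 0)
  (23/54, 16/27)
  (0, 12/11)
  (1/34, 37/34)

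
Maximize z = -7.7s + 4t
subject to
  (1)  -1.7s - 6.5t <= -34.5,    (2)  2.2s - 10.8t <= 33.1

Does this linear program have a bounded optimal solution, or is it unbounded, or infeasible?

unbounded

From the feasible point (58775/3266, 1963/3266), moving in the direction (-6.5, 1.7) keeps every constraint satisfied while z increases without bound.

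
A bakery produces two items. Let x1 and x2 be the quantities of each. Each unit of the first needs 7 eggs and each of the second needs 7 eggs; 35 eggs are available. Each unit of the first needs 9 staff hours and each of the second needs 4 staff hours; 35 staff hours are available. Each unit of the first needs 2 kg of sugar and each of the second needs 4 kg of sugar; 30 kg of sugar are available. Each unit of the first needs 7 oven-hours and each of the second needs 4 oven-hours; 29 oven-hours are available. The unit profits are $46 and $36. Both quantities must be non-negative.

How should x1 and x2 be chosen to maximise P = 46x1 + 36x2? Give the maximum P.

x1 = 3, x2 = 2, maximum P = 210

The optimum lies where 7x1 + 7x2 = 35 and 9x1 + 4x2 = 35.
Solving simultaneously gives x1 = 3, x2 = 2.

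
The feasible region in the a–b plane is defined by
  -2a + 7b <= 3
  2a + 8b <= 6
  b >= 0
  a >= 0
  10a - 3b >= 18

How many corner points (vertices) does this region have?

3

The feasible vertices (each the meet of two boundaries and inside every other half-plane) are:
  (3, 0)
  (81/43, 12/43)
  (9/5, 0)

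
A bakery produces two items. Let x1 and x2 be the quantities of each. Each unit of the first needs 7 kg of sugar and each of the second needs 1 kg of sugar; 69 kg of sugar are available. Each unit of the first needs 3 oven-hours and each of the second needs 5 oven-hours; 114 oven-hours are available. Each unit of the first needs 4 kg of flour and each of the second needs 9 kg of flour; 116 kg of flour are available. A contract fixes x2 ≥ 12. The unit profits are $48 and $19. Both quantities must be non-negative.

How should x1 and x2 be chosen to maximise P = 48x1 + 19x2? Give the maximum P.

Vertices and P = 48x1 + 19x2:
  (0, 116/9) → P = 2204/9
  (0, 12) → P = 228
  (2, 12) → P = 324

The optimum lies where 4x1 + 9x2 = 116 and x2 = 12.
Solving simultaneously gives x1 = 2, x2 = 12.

x1 = 2, x2 = 12, maximum P = 324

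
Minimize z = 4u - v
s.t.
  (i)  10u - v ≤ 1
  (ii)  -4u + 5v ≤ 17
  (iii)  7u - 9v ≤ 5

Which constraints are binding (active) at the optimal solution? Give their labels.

(ii) and (iii)

Vertices and z = 4u - v:
  (11/23, 87/23) → z = -43/23
  (4/83, -43/83) → z = 59/83
  (-178, -139) → z = -573

The minimum is at (-178, -139). Substituting into each constraint, equality holds for (ii) and (iii); the remaining constraints have slack.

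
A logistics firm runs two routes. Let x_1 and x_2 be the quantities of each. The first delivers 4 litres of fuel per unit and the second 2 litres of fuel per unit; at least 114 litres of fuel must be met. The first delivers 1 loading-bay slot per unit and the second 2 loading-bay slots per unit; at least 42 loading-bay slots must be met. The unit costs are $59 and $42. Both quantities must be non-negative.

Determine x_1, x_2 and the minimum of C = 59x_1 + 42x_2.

x_1 = 24, x_2 = 9, minimum C = 1794

The feasible region is unbounded (it extends along (0, 1), (1, 0)), but C strictly increases along every unbounded feasible direction, so there is no improving ray and the minimum is attained at a vertex.

The optimum lies where 4x_1 + 2x_2 = 114 and x_1 + 2x_2 = 42.
Solving simultaneously gives x_1 = 24, x_2 = 9.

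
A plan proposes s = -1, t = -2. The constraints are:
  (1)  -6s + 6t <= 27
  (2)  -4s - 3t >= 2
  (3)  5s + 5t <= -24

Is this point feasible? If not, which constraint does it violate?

not feasible — violates (3)

Constraint (3): 5s + 5t = -15, which is not ≤ -24. All other constraints are satisfied.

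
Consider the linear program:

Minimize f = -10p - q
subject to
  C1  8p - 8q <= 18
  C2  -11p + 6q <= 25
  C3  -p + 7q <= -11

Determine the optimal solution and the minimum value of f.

p = 19/24, q = -35/24, minimum f = -155/24

Feasible corners and f = -10p - q:
  (-77/10, -199/20) → f = 1739/20
  (19/24, -35/24) → f = -155/24
  (-241/71, -146/71) → f = 36

At the optimal vertex, 8p - 8q = 18 and -p + 7q = -11.
Solving simultaneously gives p = 19/24, q = -35/24.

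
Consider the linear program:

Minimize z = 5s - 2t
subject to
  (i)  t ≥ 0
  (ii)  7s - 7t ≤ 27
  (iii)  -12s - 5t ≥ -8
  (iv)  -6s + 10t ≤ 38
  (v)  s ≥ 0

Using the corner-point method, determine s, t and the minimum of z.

Feasible corners and z = 5s - 2t:
  (2/3, 0) → z = 10/3
  (0, 0) → z = 0
  (0, 8/5) → z = -16/5

The binding constraints are -12s - 5t = -8 and s = 0.
Solving simultaneously gives s = 0, t = 8/5.

s = 0, t = 8/5, minimum z = -16/5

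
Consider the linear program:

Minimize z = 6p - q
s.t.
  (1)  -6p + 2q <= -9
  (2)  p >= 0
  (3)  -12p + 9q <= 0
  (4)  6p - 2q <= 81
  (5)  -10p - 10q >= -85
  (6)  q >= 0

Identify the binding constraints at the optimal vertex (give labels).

Vertices and z = 6p - q:
  (27/10, 18/5) → z = 63/5
  (3/2, 0) → z = 9
  (51/14, 34/7) → z = 17
  (17/2, 0) → z = 51

The minimum is at (3/2, 0). Substituting into each constraint, equality holds for (1) and (6); the remaining constraints have slack.

(1) and (6)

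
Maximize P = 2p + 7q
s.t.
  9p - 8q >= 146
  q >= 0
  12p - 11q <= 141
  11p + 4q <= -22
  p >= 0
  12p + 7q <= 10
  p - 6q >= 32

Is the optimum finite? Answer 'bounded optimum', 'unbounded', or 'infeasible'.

infeasible

The boundaries 12p + 7q = 10 and p - 6q = 32 meet at (284/79, -374/79), but that point violates 9p - 8q ≥ 146. Every candidate vertex is excluded by some other constraint, so the feasible region is empty.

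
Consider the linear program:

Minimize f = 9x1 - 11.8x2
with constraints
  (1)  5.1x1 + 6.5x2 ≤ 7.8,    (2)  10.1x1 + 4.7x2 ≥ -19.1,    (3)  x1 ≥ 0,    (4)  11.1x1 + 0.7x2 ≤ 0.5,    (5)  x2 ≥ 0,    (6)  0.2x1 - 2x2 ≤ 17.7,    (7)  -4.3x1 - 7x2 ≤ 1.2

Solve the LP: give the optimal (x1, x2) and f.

x1 = 0, x2 = 5/7, minimum f = -59/7

Vertices and f = 9x1 - 11.8x2:
  (0, 5/7) → f = -59/7
  (0, 0) → f = 0
  (5/111, 0) → f = 15/37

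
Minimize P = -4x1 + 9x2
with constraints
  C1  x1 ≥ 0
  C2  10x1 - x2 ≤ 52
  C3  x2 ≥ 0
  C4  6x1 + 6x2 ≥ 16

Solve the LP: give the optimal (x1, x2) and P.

x1 = 26/5, x2 = 0, minimum P = -104/5

Extreme points and P = -4x1 + 9x2:
  (0, 8/3) → P = 24
  (26/5, 0) → P = -104/5
  (8/3, 0) → P = -32/3
The feasible region is unbounded (it extends along (0, 1), (1, 10)), but P strictly increases along every unbounded feasible direction, so there is no improving ray and the minimum is attained at a vertex.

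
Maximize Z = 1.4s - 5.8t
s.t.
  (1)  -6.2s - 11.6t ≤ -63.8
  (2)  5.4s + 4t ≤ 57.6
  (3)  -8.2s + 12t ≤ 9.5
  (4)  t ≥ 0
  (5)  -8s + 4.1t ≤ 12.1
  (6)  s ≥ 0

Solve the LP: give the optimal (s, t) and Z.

s = 32/3, t = 0, maximum Z = 224/15

Corner points and Z = 1.4s - 5.8t:
  (16385/4238, 29103/8476) → Z = -614597/42380
  (319/31, 0) → Z = 2233/155
  (1633/244, 26181/4880) → Z = -530629/24400
  (32/3, 0) → Z = 224/15

The binding constraints are 5.4s + 4t = 57.6 and t = 0.
Solving simultaneously gives s = 32/3, t = 0.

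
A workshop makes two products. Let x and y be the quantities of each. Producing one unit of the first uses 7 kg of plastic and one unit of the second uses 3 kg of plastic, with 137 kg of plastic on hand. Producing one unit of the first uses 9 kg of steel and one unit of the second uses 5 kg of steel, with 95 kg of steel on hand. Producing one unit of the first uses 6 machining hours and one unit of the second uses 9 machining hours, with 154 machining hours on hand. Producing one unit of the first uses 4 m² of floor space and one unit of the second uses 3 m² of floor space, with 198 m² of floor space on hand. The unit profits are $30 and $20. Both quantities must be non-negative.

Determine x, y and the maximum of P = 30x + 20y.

x = 5/3, y = 16, maximum P = 370

Feasible corners and P = 30x + 20y:
  (0, 0) → P = 0
  (0, 154/9) → P = 3080/9
  (95/9, 0) → P = 950/3
  (5/3, 16) → P = 370

At the optimal vertex, 9x + 5y = 95 and 6x + 9y = 154.
Solving simultaneously gives x = 5/3, y = 16.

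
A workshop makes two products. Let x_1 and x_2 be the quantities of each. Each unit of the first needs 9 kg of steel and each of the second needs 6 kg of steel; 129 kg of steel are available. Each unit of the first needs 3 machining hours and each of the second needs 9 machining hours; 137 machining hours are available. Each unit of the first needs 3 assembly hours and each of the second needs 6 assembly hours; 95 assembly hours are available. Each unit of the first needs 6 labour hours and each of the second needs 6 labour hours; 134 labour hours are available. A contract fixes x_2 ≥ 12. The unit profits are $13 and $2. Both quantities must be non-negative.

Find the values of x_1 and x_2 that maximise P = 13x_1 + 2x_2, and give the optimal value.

x_1 = 19/3, x_2 = 12, maximum P = 319/3

Vertices and P = 13x_1 + 2x_2:
  (0, 137/9) → P = 274/9
  (0, 12) → P = 24
  (17/3, 13) → P = 299/3
  (19/3, 12) → P = 319/3
  (11/3, 14) → P = 227/3

At the optimal vertex, 9x_1 + 6x_2 = 129 and x_2 = 12.
Solving simultaneously gives x_1 = 19/3, x_2 = 12.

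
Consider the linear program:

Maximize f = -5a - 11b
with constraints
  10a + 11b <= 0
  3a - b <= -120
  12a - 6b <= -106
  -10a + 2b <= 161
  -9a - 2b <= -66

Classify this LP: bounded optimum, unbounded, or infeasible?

The boundaries 3a - b = -120 and -10a + 2b = 161 meet at (79/4, 717/4), but that point violates 10a + 11b ≤ 0. Every candidate vertex is excluded by some other constraint, so the feasible region is empty.

infeasible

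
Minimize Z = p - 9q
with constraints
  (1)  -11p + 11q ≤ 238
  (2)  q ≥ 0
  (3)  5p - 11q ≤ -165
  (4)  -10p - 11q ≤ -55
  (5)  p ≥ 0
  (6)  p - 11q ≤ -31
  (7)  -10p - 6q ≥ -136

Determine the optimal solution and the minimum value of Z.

p = 17/44, q = 969/44, minimum Z = -2176/11

Extreme points and Z = p - 9q:
  (0, 238/11) → Z = -2142/11
  (17/44, 969/44) → Z = -2176/11
  (0, 15) → Z = -135
  (253/70, 233/14) → Z = -5116/35

At the optimal vertex, -11p + 11q = 238 and -10p - 6q = -136.
Solving simultaneously gives p = 17/44, q = 969/44.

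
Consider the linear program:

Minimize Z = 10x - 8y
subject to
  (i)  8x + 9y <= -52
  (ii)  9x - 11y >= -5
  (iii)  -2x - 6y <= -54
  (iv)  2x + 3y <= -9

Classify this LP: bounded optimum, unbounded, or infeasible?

The boundaries 8x + 9y = -52 and 9x - 11y = -5 meet at (-617/169, -428/169), but that point violates -2x - 6y ≤ -54. Every candidate vertex is excluded by some other constraint, so the feasible region is empty.

infeasible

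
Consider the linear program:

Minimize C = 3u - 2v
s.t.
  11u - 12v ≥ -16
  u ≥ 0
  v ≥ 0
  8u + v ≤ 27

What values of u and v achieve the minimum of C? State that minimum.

Feasible corners and C = 3u - 2v:
  (0, 4/3) → C = -8/3
  (308/107, 425/107) → C = 74/107
  (0, 0) → C = 0
  (27/8, 0) → C = 81/8

The binding constraints are 11u - 12v = -16 and u = 0.
Solving simultaneously gives u = 0, v = 4/3.

u = 0, v = 4/3, minimum C = -8/3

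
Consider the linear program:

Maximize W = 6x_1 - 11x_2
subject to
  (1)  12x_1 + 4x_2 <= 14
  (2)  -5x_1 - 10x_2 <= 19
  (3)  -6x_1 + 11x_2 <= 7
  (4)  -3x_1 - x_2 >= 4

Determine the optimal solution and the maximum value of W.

Extreme points and W = 6x_1 - 11x_2:
  (-279/115, -79/115) → W = -7
  (-21/25, -37/25) → W = 281/25
  (-17/13, -1/13) → W = -7

x_1 = -21/25, x_2 = -37/25, maximum W = 281/25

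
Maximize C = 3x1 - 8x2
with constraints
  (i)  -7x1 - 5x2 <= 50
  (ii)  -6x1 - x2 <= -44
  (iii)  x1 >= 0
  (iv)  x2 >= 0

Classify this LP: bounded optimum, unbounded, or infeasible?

From the feasible point (0, 44), moving in the direction (1, 0) keeps every constraint satisfied while C increases without bound.

unbounded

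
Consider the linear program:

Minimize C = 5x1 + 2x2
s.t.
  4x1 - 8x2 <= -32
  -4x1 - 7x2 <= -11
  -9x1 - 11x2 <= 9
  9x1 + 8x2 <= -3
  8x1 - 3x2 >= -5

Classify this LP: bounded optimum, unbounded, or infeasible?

infeasible

The boundaries 4x1 - 8x2 = -32 and 8x1 - 3x2 = -5 meet at (14/13, 59/13), but that point violates 9x1 + 8x2 ≤ -3. Every candidate vertex is excluded by some other constraint, so the feasible region is empty.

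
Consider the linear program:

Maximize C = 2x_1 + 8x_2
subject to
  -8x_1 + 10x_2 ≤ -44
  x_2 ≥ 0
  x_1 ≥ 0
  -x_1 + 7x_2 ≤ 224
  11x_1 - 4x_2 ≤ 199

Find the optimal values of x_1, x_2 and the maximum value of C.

Feasible corners and C = 2x_1 + 8x_2:
  (11/2, 0) → C = 11
  (907/39, 554/39) → C = 2082/13
  (199/11, 0) → C = 398/11

At the optimal vertex, -8x_1 + 10x_2 = -44 and 11x_1 - 4x_2 = 199.
Solving simultaneously gives x_1 = 907/39, x_2 = 554/39.

x_1 = 907/39, x_2 = 554/39, maximum C = 2082/13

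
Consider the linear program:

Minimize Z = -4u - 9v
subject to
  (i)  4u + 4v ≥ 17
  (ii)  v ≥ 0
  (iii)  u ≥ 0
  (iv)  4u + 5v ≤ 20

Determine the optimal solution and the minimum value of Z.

u = 5/4, v = 3, minimum Z = -32

Feasible corners and Z = -4u - 9v:
  (17/4, 0) → Z = -17
  (5/4, 3) → Z = -32
  (5, 0) → Z = -20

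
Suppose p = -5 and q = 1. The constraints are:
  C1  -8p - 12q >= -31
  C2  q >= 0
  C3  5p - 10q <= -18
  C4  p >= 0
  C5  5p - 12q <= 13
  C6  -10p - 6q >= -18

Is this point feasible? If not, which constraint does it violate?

not feasible — violates C4

Constraint C4: p = -5, which is not ≥ 0. All other constraints are satisfied.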